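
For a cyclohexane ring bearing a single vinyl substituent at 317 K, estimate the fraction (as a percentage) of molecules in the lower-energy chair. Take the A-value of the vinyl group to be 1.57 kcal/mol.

92.4%

One chair has the vinyl group axial (E = 1.57 kcal/mol) and the other has it equatorial (E = 0).
ΔG = 1.57 kcal/mol between the two chairs.
K = exp(ΔG/RT) with R = 1.987×10⁻³ kcal mol⁻¹ K⁻¹ and T = 317 K gives K ≈ 12.1.
Fraction in the lower-energy chair = K/(K+1) = 92.4%.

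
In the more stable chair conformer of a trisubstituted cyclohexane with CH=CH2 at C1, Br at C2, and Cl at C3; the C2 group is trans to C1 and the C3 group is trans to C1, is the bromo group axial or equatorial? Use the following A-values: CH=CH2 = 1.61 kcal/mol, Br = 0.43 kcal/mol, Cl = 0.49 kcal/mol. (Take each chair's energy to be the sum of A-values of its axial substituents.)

equatorial

Chair I (vinyl axial, bromo axial, chloro equatorial): E = 2.04 kcal/mol.
Chair II (vinyl equatorial, bromo equatorial, chloro axial): E = 0.49 kcal/mol.
Chair II is the more stable (lower-energy) conformer, and in that chair the bromo group is equatorial.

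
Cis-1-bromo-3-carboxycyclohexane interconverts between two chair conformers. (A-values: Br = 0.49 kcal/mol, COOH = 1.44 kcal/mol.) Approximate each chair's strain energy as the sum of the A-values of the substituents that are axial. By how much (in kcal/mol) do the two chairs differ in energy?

C1 and C3 have the same parity, so for the cis isomer the two substituents are e,e in one chair and a,a in the other.
Chair I (bromo axial, carboxyl axial): E = 1.93 kcal/mol.
Chair II (bromo equatorial, carboxyl equatorial): E = 0.00 kcal/mol.
ΔE = 1.93 − 0.00 = 1.93 kcal/mol; chair II is more stable.

1.93 kcal/mol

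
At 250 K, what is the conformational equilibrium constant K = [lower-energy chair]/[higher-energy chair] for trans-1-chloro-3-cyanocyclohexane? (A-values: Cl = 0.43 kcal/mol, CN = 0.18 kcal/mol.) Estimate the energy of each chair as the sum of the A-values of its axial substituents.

C1 and C3 have the same parity, so for the trans isomer the two substituents are one axial and one equatorial in each chair.
Chair I (chloro axial, cyano equatorial): E = 0.43 kcal/mol; chair II (chloro equatorial, cyano axial): E = 0.18 kcal/mol.
ΔG = 0.25 kcal/mol between the two chairs.
K = exp(ΔG/RT) with R = 1.987×10⁻³ kcal mol⁻¹ K⁻¹ and T = 250 K gives K ≈ 1.65.

K ≈ 1.65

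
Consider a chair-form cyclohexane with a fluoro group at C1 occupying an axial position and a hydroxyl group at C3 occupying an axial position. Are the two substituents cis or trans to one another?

C1 and C3 have the same parity, so their axial bonds point in the same direction.
With same-parity carbons, two substituents on the same face are both axial or both equatorial; opposite faces give one of each.
Here the groups are axial/axial → same face → cis.

cis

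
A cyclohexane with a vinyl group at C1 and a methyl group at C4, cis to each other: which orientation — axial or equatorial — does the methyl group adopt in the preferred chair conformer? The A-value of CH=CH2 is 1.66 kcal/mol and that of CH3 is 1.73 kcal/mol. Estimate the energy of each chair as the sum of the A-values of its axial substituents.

equatorial

C1 and C4 have opposite parity, so for the cis isomer the two substituents are one axial and one equatorial in each chair.
Chair I (vinyl axial, methyl equatorial): E = 1.66 kcal/mol.
Chair II (vinyl equatorial, methyl axial): E = 1.73 kcal/mol.
Chair I is the more stable (lower-energy) conformer, and in that chair the methyl group is equatorial.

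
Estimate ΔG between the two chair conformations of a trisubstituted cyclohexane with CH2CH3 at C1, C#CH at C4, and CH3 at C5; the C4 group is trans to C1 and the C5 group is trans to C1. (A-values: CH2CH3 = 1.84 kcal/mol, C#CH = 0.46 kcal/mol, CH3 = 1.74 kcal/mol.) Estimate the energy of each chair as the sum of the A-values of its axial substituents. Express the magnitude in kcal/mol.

0.56 kcal/mol

Chair I (ethyl axial, ethynyl axial, methyl equatorial): E = 2.30 kcal/mol.
Chair II (ethyl equatorial, ethynyl equatorial, methyl axial): E = 1.74 kcal/mol.
ΔE = 2.30 − 1.74 = 0.56 kcal/mol; chair II is more stable.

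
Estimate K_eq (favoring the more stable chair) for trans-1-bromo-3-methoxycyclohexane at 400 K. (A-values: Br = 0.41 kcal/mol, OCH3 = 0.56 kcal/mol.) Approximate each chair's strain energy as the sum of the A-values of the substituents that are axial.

K ≈ 1.21

C1 and C3 have the same parity, so for the trans isomer the two substituents are one axial and one equatorial in each chair.
Chair I (bromo axial, methoxy equatorial): E = 0.41 kcal/mol; chair II (bromo equatorial, methoxy axial): E = 0.56 kcal/mol.
ΔG = 0.15 kcal/mol between the two chairs.
K = exp(ΔG/RT) with R = 1.987×10⁻³ kcal mol⁻¹ K⁻¹ and T = 400 K gives K ≈ 1.21.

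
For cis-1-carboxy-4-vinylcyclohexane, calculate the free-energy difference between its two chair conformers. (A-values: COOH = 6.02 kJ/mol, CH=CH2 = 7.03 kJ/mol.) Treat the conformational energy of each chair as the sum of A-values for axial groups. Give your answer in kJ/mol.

C1 and C4 have opposite parity, so for the cis isomer the two substituents are one axial and one equatorial in each chair.
Chair I (carboxyl axial, vinyl equatorial): E = 6.02 kJ/mol.
Chair II (carboxyl equatorial, vinyl axial): E = 7.03 kJ/mol.
ΔE = 7.03 − 6.02 = 1.01 kJ/mol; chair I is more stable.

1.01 kJ/mol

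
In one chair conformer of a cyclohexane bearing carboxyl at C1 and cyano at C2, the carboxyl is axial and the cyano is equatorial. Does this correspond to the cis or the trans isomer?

C1 and C2 have opposite parity, so their axial bonds point in opposite directions.
With opposite-parity carbons, two substituents on the same face are one axial and one equatorial; opposite faces give both axial or both equatorial.
Here the groups are axial/equatorial → same face → cis.

cis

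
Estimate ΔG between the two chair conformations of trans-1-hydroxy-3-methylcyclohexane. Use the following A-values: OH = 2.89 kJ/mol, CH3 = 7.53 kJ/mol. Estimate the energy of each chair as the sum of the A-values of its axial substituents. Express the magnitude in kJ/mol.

C1 and C3 have the same parity, so for the trans isomer the two substituents are one axial and one equatorial in each chair.
Chair I (hydroxyl axial, methyl equatorial): E = 2.89 kJ/mol.
Chair II (hydroxyl equatorial, methyl axial): E = 7.53 kJ/mol.
ΔE = 7.53 − 2.89 = 4.64 kJ/mol; chair I is more stable.

4.64 kJ/mol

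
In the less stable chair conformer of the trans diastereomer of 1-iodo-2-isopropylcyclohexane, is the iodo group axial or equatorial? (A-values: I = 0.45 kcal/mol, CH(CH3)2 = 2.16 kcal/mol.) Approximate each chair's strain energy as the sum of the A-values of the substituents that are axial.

C1 and C2 have opposite parity, so for the trans isomer the two substituents are e,e in one chair and a,a in the other.
Chair I (iodo axial, isopropyl axial): E = 2.61 kcal/mol.
Chair II (iodo equatorial, isopropyl equatorial): E = 0.00 kcal/mol.
Chair I is the less stable (higher-energy) conformer, and in that chair the iodo group is axial.

axial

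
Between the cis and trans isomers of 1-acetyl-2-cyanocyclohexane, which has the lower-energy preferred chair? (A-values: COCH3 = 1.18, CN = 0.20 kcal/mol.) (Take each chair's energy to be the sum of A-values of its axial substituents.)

At 1,2 positions (parity opposite): cis → (a,e or e,a); trans → (e,e or a,a).
Best chair for cis: E = 0.20 kcal/mol; best chair for trans: E = 0.00 kcal/mol.
The trans isomer is lower by 0.20 kcal/mol.

trans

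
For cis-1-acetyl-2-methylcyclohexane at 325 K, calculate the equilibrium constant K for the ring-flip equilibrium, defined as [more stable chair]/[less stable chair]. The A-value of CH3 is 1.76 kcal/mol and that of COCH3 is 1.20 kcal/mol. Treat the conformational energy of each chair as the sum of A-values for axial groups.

K ≈ 2.38

C1 and C2 have opposite parity, so for the cis isomer the two substituents are one axial and one equatorial in each chair.
Chair I (methyl axial, acetyl equatorial): E = 1.76 kcal/mol; chair II (methyl equatorial, acetyl axial): E = 1.20 kcal/mol.
ΔG = 0.56 kcal/mol between the two chairs.
K = exp(ΔG/RT) with R = 1.987×10⁻³ kcal mol⁻¹ K⁻¹ and T = 325 K gives K ≈ 2.38.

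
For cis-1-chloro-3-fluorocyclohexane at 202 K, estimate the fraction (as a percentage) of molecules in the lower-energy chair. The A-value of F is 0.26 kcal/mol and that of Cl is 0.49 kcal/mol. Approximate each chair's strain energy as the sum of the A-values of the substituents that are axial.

86.6%

C1 and C3 have the same parity, so for the cis isomer the two substituents are e,e in one chair and a,a in the other.
Chair I (fluoro axial, chloro axial): E = 0.75 kcal/mol; chair II (fluoro equatorial, chloro equatorial): E = 0.00 kcal/mol.
ΔG = 0.75 kcal/mol between the two chairs.
K = exp(ΔG/RT) with R = 1.987×10⁻³ kcal mol⁻¹ K⁻¹ and T = 202 K gives K ≈ 6.48.
Fraction in the lower-energy chair = K/(K+1) = 86.6%.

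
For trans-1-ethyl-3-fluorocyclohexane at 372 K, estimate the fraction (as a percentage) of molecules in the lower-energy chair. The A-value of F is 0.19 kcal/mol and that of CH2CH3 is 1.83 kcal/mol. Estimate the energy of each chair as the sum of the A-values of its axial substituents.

C1 and C3 have the same parity, so for the trans isomer the two substituents are one axial and one equatorial in each chair.
Chair I (fluoro axial, ethyl equatorial): E = 0.19 kcal/mol; chair II (fluoro equatorial, ethyl axial): E = 1.83 kcal/mol.
ΔG = 1.64 kcal/mol between the two chairs.
K = exp(ΔG/RT) with R = 1.987×10⁻³ kcal mol⁻¹ K⁻¹ and T = 372 K gives K ≈ 9.2.
Fraction in the lower-energy chair = K/(K+1) = 90.2%.

90.2%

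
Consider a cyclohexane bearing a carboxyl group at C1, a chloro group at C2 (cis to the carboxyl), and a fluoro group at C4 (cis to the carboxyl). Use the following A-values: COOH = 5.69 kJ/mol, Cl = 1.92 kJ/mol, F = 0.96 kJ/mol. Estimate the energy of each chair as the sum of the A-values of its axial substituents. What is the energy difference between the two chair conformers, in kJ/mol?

2.81 kJ/mol

Chair I (carboxyl axial, chloro equatorial, fluoro equatorial): E = 5.69 kJ/mol.
Chair II (carboxyl equatorial, chloro axial, fluoro axial): E = 2.88 kJ/mol.
ΔE = 5.69 − 2.88 = 2.81 kJ/mol; chair II is more stable.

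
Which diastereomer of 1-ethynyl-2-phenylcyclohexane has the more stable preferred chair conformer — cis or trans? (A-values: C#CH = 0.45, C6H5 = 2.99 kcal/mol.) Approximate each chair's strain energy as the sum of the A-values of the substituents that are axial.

trans

At 1,2 positions (parity opposite): cis → (a,e or e,a); trans → (e,e or a,a).
Best chair for cis: E = 0.45 kcal/mol; best chair for trans: E = 0.00 kcal/mol.
The trans isomer is lower by 0.45 kcal/mol.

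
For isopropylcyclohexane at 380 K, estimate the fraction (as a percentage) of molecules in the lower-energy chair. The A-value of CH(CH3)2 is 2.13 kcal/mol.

One chair has the isopropyl group axial (E = 2.13 kcal/mol) and the other has it equatorial (E = 0).
ΔG = 2.13 kcal/mol between the two chairs.
K = exp(ΔG/RT) with R = 1.987×10⁻³ kcal mol⁻¹ K⁻¹ and T = 380 K gives K ≈ 16.8.
Fraction in the lower-energy chair = K/(K+1) = 94.4%.

94.4%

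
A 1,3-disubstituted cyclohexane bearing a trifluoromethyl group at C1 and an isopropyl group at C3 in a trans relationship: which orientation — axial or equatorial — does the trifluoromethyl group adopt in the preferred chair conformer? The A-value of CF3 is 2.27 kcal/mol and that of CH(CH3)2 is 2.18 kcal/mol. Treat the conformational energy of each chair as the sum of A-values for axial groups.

C1 and C3 have the same parity, so for the trans isomer the two substituents are one axial and one equatorial in each chair.
Chair I (trifluoromethyl axial, isopropyl equatorial): E = 2.27 kcal/mol.
Chair II (trifluoromethyl equatorial, isopropyl axial): E = 2.18 kcal/mol.
Chair II is the more stable (lower-energy) conformer, and in that chair the trifluoromethyl group is equatorial.

equatorial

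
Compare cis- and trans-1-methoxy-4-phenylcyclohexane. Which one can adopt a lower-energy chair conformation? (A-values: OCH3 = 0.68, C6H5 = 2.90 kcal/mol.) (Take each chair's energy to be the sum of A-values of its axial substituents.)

trans

At 1,4 positions (parity opposite): cis → (a,e or e,a); trans → (e,e or a,a).
Best chair for cis: E = 0.68 kcal/mol; best chair for trans: E = 0.00 kcal/mol.
The trans isomer is lower by 0.68 kcal/mol.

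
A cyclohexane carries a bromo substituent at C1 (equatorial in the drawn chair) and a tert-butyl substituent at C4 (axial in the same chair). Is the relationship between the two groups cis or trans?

cis

C1 and C4 have opposite parity, so their axial bonds point in opposite directions.
With opposite-parity carbons, two substituents on the same face are one axial and one equatorial; opposite faces give both axial or both equatorial.
Here the groups are equatorial/axial → same face → cis.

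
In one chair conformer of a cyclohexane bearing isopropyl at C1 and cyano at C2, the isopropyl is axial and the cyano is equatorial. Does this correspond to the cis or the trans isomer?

cis

C1 and C2 have opposite parity, so their axial bonds point in opposite directions.
With opposite-parity carbons, two substituents on the same face are one axial and one equatorial; opposite faces give both axial or both equatorial.
Here the groups are axial/equatorial → same face → cis.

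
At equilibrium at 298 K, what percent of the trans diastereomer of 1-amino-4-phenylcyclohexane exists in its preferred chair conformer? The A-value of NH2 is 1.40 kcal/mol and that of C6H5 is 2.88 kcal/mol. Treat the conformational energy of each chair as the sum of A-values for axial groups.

99.9%

C1 and C4 have opposite parity, so for the trans isomer the two substituents are e,e in one chair and a,a in the other.
Chair I (amino axial, phenyl axial): E = 4.28 kcal/mol; chair II (amino equatorial, phenyl equatorial): E = 0.00 kcal/mol.
ΔG = 4.28 kcal/mol between the two chairs.
K = exp(ΔG/RT) with R = 1.987×10⁻³ kcal mol⁻¹ K⁻¹ and T = 298 K gives K ≈ 1.38e+03.
Fraction in the lower-energy chair = K/(K+1) = 99.9%.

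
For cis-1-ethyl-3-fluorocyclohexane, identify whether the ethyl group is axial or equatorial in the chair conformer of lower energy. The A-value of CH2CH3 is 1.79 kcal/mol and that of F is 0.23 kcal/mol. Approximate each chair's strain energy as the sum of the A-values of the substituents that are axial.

equatorial

C1 and C3 have the same parity, so for the cis isomer the two substituents are e,e in one chair and a,a in the other.
Chair I (ethyl axial, fluoro axial): E = 2.02 kcal/mol.
Chair II (ethyl equatorial, fluoro equatorial): E = 0.00 kcal/mol.
Chair II is the more stable (lower-energy) conformer, and in that chair the ethyl group is equatorial.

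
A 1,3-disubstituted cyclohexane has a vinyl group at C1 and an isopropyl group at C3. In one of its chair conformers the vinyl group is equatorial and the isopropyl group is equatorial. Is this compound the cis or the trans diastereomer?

cis

C1 and C3 have the same parity, so their axial bonds point in the same direction.
With same-parity carbons, two substituents on the same face are both axial or both equatorial; opposite faces give one of each.
Here the groups are equatorial/equatorial → same face → cis.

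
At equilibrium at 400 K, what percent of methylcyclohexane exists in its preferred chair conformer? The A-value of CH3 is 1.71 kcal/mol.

89.6%

One chair has the methyl group axial (E = 1.71 kcal/mol) and the other has it equatorial (E = 0).
ΔG = 1.71 kcal/mol between the two chairs.
K = exp(ΔG/RT) with R = 1.987×10⁻³ kcal mol⁻¹ K⁻¹ and T = 400 K gives K ≈ 8.6.
Fraction in the lower-energy chair = K/(K+1) = 89.6%.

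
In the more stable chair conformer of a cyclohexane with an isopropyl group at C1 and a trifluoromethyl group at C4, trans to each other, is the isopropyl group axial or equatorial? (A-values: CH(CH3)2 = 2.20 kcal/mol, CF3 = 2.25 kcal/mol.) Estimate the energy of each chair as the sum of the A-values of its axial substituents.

C1 and C4 have opposite parity, so for the trans isomer the two substituents are e,e in one chair and a,a in the other.
Chair I (isopropyl axial, trifluoromethyl axial): E = 4.45 kcal/mol.
Chair II (isopropyl equatorial, trifluoromethyl equatorial): E = 0.00 kcal/mol.
Chair II is the more stable (lower-energy) conformer, and in that chair the isopropyl group is equatorial.

equatorial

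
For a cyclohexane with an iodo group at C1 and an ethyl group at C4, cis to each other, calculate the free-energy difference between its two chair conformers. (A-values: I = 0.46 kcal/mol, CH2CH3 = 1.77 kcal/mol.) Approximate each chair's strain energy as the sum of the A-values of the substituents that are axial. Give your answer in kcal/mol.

1.31 kcal/mol

C1 and C4 have opposite parity, so for the cis isomer the two substituents are one axial and one equatorial in each chair.
Chair I (iodo axial, ethyl equatorial): E = 0.46 kcal/mol.
Chair II (iodo equatorial, ethyl axial): E = 1.77 kcal/mol.
ΔE = 1.77 − 0.46 = 1.31 kcal/mol; chair I is more stable.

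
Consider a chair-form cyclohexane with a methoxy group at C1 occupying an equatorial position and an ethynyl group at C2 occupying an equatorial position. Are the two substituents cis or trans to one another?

trans

C1 and C2 have opposite parity, so their axial bonds point in opposite directions.
With opposite-parity carbons, two substituents on the same face are one axial and one equatorial; opposite faces give both axial or both equatorial.
Here the groups are equatorial/equatorial → opposite face → trans.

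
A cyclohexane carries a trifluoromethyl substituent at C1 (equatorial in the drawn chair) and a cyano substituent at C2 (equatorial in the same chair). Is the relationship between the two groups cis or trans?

trans

C1 and C2 have opposite parity, so their axial bonds point in opposite directions.
With opposite-parity carbons, two substituents on the same face are one axial and one equatorial; opposite faces give both axial or both equatorial.
Here the groups are equatorial/equatorial → opposite face → trans.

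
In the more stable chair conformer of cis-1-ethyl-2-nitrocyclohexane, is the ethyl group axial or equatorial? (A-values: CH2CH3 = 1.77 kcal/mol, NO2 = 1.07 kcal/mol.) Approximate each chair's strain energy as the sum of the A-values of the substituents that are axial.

equatorial

C1 and C2 have opposite parity, so for the cis isomer the two substituents are one axial and one equatorial in each chair.
Chair I (ethyl axial, nitro equatorial): E = 1.77 kcal/mol.
Chair II (ethyl equatorial, nitro axial): E = 1.07 kcal/mol.
Chair II is the more stable (lower-energy) conformer, and in that chair the ethyl group is equatorial.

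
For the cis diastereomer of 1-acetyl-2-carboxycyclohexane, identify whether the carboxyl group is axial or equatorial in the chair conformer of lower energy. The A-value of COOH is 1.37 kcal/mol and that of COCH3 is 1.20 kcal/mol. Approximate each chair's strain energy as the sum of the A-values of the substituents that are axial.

C1 and C2 have opposite parity, so for the cis isomer the two substituents are one axial and one equatorial in each chair.
Chair I (carboxyl axial, acetyl equatorial): E = 1.37 kcal/mol.
Chair II (carboxyl equatorial, acetyl axial): E = 1.20 kcal/mol.
Chair II is the more stable (lower-energy) conformer, and in that chair the carboxyl group is equatorial.

equatorial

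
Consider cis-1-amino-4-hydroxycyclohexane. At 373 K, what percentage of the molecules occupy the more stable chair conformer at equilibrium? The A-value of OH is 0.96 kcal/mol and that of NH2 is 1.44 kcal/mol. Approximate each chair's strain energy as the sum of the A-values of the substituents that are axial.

65.6%

C1 and C4 have opposite parity, so for the cis isomer the two substituents are one axial and one equatorial in each chair.
Chair I (hydroxyl axial, amino equatorial): E = 0.96 kcal/mol; chair II (hydroxyl equatorial, amino axial): E = 1.44 kcal/mol.
ΔG = 0.48 kcal/mol between the two chairs.
K = exp(ΔG/RT) with R = 1.987×10⁻³ kcal mol⁻¹ K⁻¹ and T = 373 K gives K ≈ 1.91.
Fraction in the lower-energy chair = K/(K+1) = 65.6%.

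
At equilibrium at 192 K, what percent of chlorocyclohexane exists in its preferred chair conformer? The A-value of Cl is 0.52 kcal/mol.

79.6%

One chair has the chloro group axial (E = 0.52 kcal/mol) and the other has it equatorial (E = 0).
ΔG = 0.52 kcal/mol between the two chairs.
K = exp(ΔG/RT) with R = 1.987×10⁻³ kcal mol⁻¹ K⁻¹ and T = 192 K gives K ≈ 3.91.
Fraction in the lower-energy chair = K/(K+1) = 79.6%.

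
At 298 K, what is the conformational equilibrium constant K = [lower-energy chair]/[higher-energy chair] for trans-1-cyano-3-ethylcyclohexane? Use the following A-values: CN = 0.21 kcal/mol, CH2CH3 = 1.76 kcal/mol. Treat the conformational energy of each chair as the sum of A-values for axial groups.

C1 and C3 have the same parity, so for the trans isomer the two substituents are one axial and one equatorial in each chair.
Chair I (cyano axial, ethyl equatorial): E = 0.21 kcal/mol; chair II (cyano equatorial, ethyl axial): E = 1.76 kcal/mol.
ΔG = 1.55 kcal/mol between the two chairs.
K = exp(ΔG/RT) with R = 1.987×10⁻³ kcal mol⁻¹ K⁻¹ and T = 298 K gives K ≈ 13.7.

K ≈ 13.7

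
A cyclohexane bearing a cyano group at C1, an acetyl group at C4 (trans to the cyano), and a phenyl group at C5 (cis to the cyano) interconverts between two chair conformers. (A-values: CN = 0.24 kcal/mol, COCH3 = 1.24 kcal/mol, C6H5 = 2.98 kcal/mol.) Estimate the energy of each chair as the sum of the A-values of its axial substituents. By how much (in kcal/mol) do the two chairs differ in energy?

Chair I (cyano axial, acetyl axial, phenyl axial): E = 4.46 kcal/mol.
Chair II (cyano equatorial, acetyl equatorial, phenyl equatorial): E = 0.00 kcal/mol.
ΔE = 4.46 − 0.00 = 4.46 kcal/mol; chair II is more stable.

4.46 kcal/mol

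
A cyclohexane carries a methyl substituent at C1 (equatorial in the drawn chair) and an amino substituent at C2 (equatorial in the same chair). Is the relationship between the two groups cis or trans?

trans

C1 and C2 have opposite parity, so their axial bonds point in opposite directions.
With opposite-parity carbons, two substituents on the same face are one axial and one equatorial; opposite faces give both axial or both equatorial.
Here the groups are equatorial/equatorial → opposite face → trans.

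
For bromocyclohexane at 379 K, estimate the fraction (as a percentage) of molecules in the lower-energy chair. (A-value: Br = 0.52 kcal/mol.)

66.6%

One chair has the bromo group axial (E = 0.52 kcal/mol) and the other has it equatorial (E = 0).
ΔG = 0.52 kcal/mol between the two chairs.
K = exp(ΔG/RT) with R = 1.987×10⁻³ kcal mol⁻¹ K⁻¹ and T = 379 K gives K ≈ 1.99.
Fraction in the lower-energy chair = K/(K+1) = 66.6%.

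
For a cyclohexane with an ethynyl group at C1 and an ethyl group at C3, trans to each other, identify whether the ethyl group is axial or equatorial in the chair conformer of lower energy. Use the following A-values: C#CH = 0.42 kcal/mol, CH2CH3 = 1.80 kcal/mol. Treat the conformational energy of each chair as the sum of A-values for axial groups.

C1 and C3 have the same parity, so for the trans isomer the two substituents are one axial and one equatorial in each chair.
Chair I (ethynyl axial, ethyl equatorial): E = 0.42 kcal/mol.
Chair II (ethynyl equatorial, ethyl axial): E = 1.80 kcal/mol.
Chair I is the more stable (lower-energy) conformer, and in that chair the ethyl group is equatorial.

equatorial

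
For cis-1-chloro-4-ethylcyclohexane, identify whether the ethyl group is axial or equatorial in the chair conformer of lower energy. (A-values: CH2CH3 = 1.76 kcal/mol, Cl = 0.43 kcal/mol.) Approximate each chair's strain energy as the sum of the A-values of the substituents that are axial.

equatorial

C1 and C4 have opposite parity, so for the cis isomer the two substituents are one axial and one equatorial in each chair.
Chair I (ethyl axial, chloro equatorial): E = 1.76 kcal/mol.
Chair II (ethyl equatorial, chloro axial): E = 0.43 kcal/mol.
Chair II is the more stable (lower-energy) conformer, and in that chair the ethyl group is equatorial.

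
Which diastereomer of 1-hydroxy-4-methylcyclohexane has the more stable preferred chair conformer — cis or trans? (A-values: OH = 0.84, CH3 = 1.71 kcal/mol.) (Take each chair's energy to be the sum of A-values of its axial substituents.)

At 1,4 positions (parity opposite): cis → (a,e or e,a); trans → (e,e or a,a).
Best chair for cis: E = 0.84 kcal/mol; best chair for trans: E = 0.00 kcal/mol.
The trans isomer is lower by 0.84 kcal/mol.

trans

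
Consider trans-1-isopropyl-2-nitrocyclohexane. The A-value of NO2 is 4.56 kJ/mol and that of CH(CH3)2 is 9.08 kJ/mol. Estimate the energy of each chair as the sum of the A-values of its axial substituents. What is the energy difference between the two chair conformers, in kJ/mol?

13.64 kJ/mol

C1 and C2 have opposite parity, so for the trans isomer the two substituents are e,e in one chair and a,a in the other.
Chair I (nitro axial, isopropyl axial): E = 13.64 kJ/mol.
Chair II (nitro equatorial, isopropyl equatorial): E = 0.00 kJ/mol.
ΔE = 13.64 − 0.00 = 13.64 kJ/mol; chair II is more stable.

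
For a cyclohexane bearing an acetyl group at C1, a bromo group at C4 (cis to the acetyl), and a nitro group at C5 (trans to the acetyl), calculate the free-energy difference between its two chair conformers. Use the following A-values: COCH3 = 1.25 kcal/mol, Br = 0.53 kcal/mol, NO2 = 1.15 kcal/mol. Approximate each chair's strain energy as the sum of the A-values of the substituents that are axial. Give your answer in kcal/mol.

0.43 kcal/mol

Chair I (acetyl axial, bromo equatorial, nitro equatorial): E = 1.25 kcal/mol.
Chair II (acetyl equatorial, bromo axial, nitro axial): E = 1.68 kcal/mol.
ΔE = 1.68 − 1.25 = 0.43 kcal/mol; chair I is more stable.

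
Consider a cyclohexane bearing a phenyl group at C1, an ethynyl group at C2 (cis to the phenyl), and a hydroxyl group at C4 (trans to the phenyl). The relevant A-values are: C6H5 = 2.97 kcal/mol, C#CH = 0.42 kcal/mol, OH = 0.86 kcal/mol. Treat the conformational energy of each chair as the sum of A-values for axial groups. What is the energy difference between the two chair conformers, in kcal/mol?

Chair I (phenyl axial, ethynyl equatorial, hydroxyl axial): E = 3.83 kcal/mol.
Chair II (phenyl equatorial, ethynyl axial, hydroxyl equatorial): E = 0.42 kcal/mol.
ΔE = 3.83 − 0.42 = 3.41 kcal/mol; chair II is more stable.

3.41 kcal/mol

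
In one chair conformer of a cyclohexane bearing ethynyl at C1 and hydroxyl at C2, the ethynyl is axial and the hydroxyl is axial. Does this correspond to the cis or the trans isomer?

C1 and C2 have opposite parity, so their axial bonds point in opposite directions.
With opposite-parity carbons, two substituents on the same face are one axial and one equatorial; opposite faces give both axial or both equatorial.
Here the groups are axial/axial → opposite face → trans.

trans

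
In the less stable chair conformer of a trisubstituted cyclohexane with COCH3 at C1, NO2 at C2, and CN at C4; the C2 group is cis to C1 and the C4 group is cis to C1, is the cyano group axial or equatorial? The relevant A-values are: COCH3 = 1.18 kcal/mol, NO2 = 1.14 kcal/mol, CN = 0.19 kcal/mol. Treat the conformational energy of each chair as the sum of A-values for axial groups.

axial

Chair I (acetyl axial, nitro equatorial, cyano equatorial): E = 1.18 kcal/mol.
Chair II (acetyl equatorial, nitro axial, cyano axial): E = 1.33 kcal/mol.
Chair II is the less stable (higher-energy) conformer, and in that chair the cyano group is axial.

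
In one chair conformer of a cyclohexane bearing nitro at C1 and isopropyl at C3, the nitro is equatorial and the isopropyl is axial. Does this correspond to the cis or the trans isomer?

C1 and C3 have the same parity, so their axial bonds point in the same direction.
With same-parity carbons, two substituents on the same face are both axial or both equatorial; opposite faces give one of each.
Here the groups are equatorial/axial → opposite face → trans.

trans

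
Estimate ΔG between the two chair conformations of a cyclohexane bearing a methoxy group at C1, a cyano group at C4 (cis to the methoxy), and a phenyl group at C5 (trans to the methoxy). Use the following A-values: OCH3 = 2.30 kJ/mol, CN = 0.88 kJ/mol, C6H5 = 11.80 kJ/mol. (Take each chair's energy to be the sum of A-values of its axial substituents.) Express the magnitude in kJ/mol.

Chair I (methoxy axial, cyano equatorial, phenyl equatorial): E = 2.30 kJ/mol.
Chair II (methoxy equatorial, cyano axial, phenyl axial): E = 12.68 kJ/mol.
ΔE = 12.68 − 2.30 = 10.38 kJ/mol; chair I is more stable.

10.38 kJ/mol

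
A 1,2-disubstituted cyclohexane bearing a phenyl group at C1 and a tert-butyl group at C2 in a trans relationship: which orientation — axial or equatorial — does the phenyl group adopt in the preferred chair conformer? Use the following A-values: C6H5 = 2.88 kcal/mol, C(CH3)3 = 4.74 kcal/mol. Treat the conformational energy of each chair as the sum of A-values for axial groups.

C1 and C2 have opposite parity, so for the trans isomer the two substituents are e,e in one chair and a,a in the other.
Chair I (phenyl axial, tert-butyl axial): E = 7.62 kcal/mol.
Chair II (phenyl equatorial, tert-butyl equatorial): E = 0.00 kcal/mol.
Chair II is the more stable (lower-energy) conformer, and in that chair the phenyl group is equatorial.

equatorial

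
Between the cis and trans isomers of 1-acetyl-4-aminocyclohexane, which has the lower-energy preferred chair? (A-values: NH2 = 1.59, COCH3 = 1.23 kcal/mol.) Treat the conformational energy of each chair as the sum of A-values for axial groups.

At 1,4 positions (parity opposite): cis → (a,e or e,a); trans → (e,e or a,a).
Best chair for cis: E = 1.23 kcal/mol; best chair for trans: E = 0.00 kcal/mol.
The trans isomer is lower by 1.23 kcal/mol.

trans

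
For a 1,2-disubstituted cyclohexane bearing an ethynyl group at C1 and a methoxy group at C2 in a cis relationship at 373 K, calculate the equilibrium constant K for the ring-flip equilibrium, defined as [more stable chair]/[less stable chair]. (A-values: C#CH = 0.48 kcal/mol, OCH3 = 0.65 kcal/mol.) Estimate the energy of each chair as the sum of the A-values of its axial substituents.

K ≈ 1.26

C1 and C2 have opposite parity, so for the cis isomer the two substituents are one axial and one equatorial in each chair.
Chair I (ethynyl axial, methoxy equatorial): E = 0.48 kcal/mol; chair II (ethynyl equatorial, methoxy axial): E = 0.65 kcal/mol.
ΔG = 0.17 kcal/mol between the two chairs.
K = exp(ΔG/RT) with R = 1.987×10⁻³ kcal mol⁻¹ K⁻¹ and T = 373 K gives K ≈ 1.26.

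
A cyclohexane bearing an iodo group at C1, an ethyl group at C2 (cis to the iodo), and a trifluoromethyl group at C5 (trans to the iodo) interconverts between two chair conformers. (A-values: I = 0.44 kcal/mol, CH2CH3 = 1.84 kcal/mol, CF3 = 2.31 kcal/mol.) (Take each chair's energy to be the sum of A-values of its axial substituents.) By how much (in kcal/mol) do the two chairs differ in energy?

3.71 kcal/mol

Chair I (iodo axial, ethyl equatorial, trifluoromethyl equatorial): E = 0.44 kcal/mol.
Chair II (iodo equatorial, ethyl axial, trifluoromethyl axial): E = 4.15 kcal/mol.
ΔE = 4.15 − 0.44 = 3.71 kcal/mol; chair I is more stable.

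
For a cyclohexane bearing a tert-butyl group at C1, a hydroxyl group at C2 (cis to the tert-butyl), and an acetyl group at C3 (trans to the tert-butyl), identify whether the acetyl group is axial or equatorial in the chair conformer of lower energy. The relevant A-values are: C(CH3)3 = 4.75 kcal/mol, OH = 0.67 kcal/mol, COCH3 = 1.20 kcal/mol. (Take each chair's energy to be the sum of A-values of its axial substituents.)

Chair I (tert-butyl axial, hydroxyl equatorial, acetyl equatorial): E = 4.75 kcal/mol.
Chair II (tert-butyl equatorial, hydroxyl axial, acetyl axial): E = 1.87 kcal/mol.
Chair II is the more stable (lower-energy) conformer, and in that chair the acetyl group is axial.

axial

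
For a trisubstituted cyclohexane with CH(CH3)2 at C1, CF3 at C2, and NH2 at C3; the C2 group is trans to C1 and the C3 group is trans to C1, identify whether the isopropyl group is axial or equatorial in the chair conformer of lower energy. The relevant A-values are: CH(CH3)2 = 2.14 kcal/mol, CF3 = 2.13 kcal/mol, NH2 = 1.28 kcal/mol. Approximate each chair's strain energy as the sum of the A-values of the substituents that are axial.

equatorial

Chair I (isopropyl axial, trifluoromethyl axial, amino equatorial): E = 4.27 kcal/mol.
Chair II (isopropyl equatorial, trifluoromethyl equatorial, amino axial): E = 1.28 kcal/mol.
Chair II is the more stable (lower-energy) conformer, and in that chair the isopropyl group is equatorial.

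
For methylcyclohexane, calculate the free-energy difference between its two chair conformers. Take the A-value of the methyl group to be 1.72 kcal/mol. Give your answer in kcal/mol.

1.72 kcal/mol

A monosubstituted cyclohexane has one chair with the methyl group axial (E = A = 1.72 kcal/mol) and one with it equatorial (E = 0).
ΔE = 1.72 − 0 = 1.72 kcal/mol.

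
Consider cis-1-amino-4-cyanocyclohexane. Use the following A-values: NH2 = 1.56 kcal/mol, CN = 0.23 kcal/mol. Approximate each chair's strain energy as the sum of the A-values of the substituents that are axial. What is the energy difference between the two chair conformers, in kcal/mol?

C1 and C4 have opposite parity, so for the cis isomer the two substituents are one axial and one equatorial in each chair.
Chair I (amino axial, cyano equatorial): E = 1.56 kcal/mol.
Chair II (amino equatorial, cyano axial): E = 0.23 kcal/mol.
ΔE = 1.56 − 0.23 = 1.33 kcal/mol; chair II is more stable.

1.33 kcal/mol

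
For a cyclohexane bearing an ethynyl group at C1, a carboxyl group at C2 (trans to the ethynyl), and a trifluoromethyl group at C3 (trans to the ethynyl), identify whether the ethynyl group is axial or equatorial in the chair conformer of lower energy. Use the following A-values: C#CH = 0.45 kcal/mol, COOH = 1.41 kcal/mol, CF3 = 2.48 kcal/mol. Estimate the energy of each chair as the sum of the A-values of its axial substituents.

axial

Chair I (ethynyl axial, carboxyl axial, trifluoromethyl equatorial): E = 1.86 kcal/mol.
Chair II (ethynyl equatorial, carboxyl equatorial, trifluoromethyl axial): E = 2.48 kcal/mol.
Chair I is the more stable (lower-energy) conformer, and in that chair the ethynyl group is axial.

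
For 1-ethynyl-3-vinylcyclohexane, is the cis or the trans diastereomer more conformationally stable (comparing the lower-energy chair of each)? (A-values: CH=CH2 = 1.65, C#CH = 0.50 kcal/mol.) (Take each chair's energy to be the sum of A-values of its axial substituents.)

cis

At 1,3 positions (parity same): cis → (e,e or a,a); trans → (a,e or e,a).
Best chair for cis: E = 0.00 kcal/mol; best chair for trans: E = 0.50 kcal/mol.
The cis isomer is lower by 0.50 kcal/mol.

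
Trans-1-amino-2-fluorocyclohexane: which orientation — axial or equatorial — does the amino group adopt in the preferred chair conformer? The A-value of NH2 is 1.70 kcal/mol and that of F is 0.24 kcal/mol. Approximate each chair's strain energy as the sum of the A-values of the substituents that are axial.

C1 and C2 have opposite parity, so for the trans isomer the two substituents are e,e in one chair and a,a in the other.
Chair I (amino axial, fluoro axial): E = 1.94 kcal/mol.
Chair II (amino equatorial, fluoro equatorial): E = 0.00 kcal/mol.
Chair II is the more stable (lower-energy) conformer, and in that chair the amino group is equatorial.

equatorial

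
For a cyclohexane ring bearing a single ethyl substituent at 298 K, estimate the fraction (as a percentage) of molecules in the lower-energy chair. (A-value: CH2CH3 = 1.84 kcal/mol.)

One chair has the ethyl group axial (E = 1.84 kcal/mol) and the other has it equatorial (E = 0).
ΔG = 1.84 kcal/mol between the two chairs.
K = exp(ΔG/RT) with R = 1.987×10⁻³ kcal mol⁻¹ K⁻¹ and T = 298 K gives K ≈ 22.4.
Fraction in the lower-energy chair = K/(K+1) = 95.7%.

95.7%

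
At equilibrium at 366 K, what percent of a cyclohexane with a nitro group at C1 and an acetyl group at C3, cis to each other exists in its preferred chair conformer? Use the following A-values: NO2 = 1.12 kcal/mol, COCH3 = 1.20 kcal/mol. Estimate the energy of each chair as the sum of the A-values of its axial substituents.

C1 and C3 have the same parity, so for the cis isomer the two substituents are e,e in one chair and a,a in the other.
Chair I (nitro axial, acetyl axial): E = 2.32 kcal/mol; chair II (nitro equatorial, acetyl equatorial): E = 0.00 kcal/mol.
ΔG = 2.32 kcal/mol between the two chairs.
K = exp(ΔG/RT) with R = 1.987×10⁻³ kcal mol⁻¹ K⁻¹ and T = 366 K gives K ≈ 24.3.
Fraction in the lower-energy chair = K/(K+1) = 96.0%.

96.0%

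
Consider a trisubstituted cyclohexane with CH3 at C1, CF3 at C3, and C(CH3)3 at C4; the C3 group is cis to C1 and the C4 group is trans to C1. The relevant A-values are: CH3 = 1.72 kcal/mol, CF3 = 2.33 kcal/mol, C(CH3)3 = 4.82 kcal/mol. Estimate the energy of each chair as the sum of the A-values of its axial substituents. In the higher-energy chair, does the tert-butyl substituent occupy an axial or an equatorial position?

axial

Chair I (methyl axial, trifluoromethyl axial, tert-butyl axial): E = 8.87 kcal/mol.
Chair II (methyl equatorial, trifluoromethyl equatorial, tert-butyl equatorial): E = 0.00 kcal/mol.
Chair I is the less stable (higher-energy) conformer, and in that chair the tert-butyl group is axial.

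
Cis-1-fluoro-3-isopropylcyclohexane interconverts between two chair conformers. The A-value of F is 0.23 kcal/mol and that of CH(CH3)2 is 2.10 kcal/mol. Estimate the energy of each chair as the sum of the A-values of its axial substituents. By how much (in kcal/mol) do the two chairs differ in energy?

2.33 kcal/mol

C1 and C3 have the same parity, so for the cis isomer the two substituents are e,e in one chair and a,a in the other.
Chair I (fluoro axial, isopropyl axial): E = 2.33 kcal/mol.
Chair II (fluoro equatorial, isopropyl equatorial): E = 0.00 kcal/mol.
ΔE = 2.33 − 0.00 = 2.33 kcal/mol; chair II is more stable.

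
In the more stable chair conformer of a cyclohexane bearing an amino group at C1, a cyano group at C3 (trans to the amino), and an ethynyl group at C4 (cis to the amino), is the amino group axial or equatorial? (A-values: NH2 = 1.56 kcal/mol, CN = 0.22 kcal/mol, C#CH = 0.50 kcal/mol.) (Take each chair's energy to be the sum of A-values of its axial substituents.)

Chair I (amino axial, cyano equatorial, ethynyl equatorial): E = 1.56 kcal/mol.
Chair II (amino equatorial, cyano axial, ethynyl axial): E = 0.72 kcal/mol.
Chair II is the more stable (lower-energy) conformer, and in that chair the amino group is equatorial.

equatorial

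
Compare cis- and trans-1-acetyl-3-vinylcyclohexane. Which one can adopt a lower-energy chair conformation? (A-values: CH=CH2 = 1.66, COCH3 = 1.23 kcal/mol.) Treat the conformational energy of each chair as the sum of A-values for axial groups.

At 1,3 positions (parity same): cis → (e,e or a,a); trans → (a,e or e,a).
Best chair for cis: E = 0.00 kcal/mol; best chair for trans: E = 1.23 kcal/mol.
The cis isomer is lower by 1.23 kcal/mol.

cis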